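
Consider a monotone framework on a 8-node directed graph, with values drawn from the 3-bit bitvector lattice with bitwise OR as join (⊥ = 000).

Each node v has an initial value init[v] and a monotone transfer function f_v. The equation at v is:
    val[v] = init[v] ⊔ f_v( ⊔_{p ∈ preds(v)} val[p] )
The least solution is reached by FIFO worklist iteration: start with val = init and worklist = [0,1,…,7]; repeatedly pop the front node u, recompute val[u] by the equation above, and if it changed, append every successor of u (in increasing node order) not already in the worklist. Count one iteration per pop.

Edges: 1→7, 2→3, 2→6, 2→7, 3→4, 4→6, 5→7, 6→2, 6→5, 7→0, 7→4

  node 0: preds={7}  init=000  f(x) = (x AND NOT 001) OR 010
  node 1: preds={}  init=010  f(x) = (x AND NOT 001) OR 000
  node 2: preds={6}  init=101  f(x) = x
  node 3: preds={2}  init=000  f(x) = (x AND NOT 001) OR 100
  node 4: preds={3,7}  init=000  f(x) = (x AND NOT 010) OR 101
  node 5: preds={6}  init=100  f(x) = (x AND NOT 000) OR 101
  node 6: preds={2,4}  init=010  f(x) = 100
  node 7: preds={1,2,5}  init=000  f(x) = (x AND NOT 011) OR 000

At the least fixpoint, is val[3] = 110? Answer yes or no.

Iteration log — 12 steps:
  step 1. node 0  ⊔preds=000  new=010  old=000  +wl: 
  step 2. node 1  ⊔preds=000  new=010  stable
  step 3. node 2  ⊔preds=010  new=111  old=101  +wl: 
  step 4. node 3  ⊔preds=111  new=110  old=000  +wl: 
  step 5. node 4  ⊔preds=110  new=101  old=000  +wl: 
  step 6. node 5  ⊔preds=010  new=111  old=100  +wl: 
  step 7. node 6  ⊔preds=111  new=110  old=010  +wl: 2,5
  step 8. node 7  ⊔preds=111  new=100  old=000  +wl: 0,4
  step 9. node 2  ⊔preds=110  new=111  stable
  step 10. node 5  ⊔preds=110  new=111  stable
  step 11. node 0  ⊔preds=100  new=110  old=010  +wl: 
  step 12. node 4  ⊔preds=110  new=101  stable

Least fixpoint reached:
  node 0: 110
  node 1: 010
  node 2: 111
  node 3: 110
  node 4: 101
  node 5: 111
  node 6: 110
  node 7: 100

yes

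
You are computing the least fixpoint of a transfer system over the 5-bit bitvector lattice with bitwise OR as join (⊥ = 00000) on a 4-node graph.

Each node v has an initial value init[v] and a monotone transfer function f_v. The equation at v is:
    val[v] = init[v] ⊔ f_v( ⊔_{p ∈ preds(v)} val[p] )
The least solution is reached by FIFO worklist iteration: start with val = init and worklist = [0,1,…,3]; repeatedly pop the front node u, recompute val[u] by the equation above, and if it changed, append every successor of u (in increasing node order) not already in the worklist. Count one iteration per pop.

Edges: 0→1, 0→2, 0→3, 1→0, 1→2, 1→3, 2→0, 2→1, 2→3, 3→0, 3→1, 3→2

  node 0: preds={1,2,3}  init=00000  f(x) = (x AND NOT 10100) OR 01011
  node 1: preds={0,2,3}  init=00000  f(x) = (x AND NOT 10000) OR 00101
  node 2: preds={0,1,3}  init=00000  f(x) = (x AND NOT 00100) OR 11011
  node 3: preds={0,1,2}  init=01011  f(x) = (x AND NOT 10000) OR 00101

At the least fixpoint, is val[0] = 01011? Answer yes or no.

Trace (7 dequeues):
  [1] u=0 | in 01011 | out 01011 | prev 00000 | push {}
  [2] u=1 | in 01011 | out 01111 | prev 00000 | push {0}
  [3] u=2 | in 01111 | out 11011 | prev 00000 | push {1}
  [4] u=3 | in 11111 | out 01111 | prev 01011 | push {2}
  [5] u=0 | in 11111 | out 01011 | ==
  [6] u=1 | in 11111 | out 01111 | ==
  [7] u=2 | in 01111 | out 11011 | ==

Converged values:
  [0] 01011
  [1] 01111
  [2] 11011
  [3] 01111

yes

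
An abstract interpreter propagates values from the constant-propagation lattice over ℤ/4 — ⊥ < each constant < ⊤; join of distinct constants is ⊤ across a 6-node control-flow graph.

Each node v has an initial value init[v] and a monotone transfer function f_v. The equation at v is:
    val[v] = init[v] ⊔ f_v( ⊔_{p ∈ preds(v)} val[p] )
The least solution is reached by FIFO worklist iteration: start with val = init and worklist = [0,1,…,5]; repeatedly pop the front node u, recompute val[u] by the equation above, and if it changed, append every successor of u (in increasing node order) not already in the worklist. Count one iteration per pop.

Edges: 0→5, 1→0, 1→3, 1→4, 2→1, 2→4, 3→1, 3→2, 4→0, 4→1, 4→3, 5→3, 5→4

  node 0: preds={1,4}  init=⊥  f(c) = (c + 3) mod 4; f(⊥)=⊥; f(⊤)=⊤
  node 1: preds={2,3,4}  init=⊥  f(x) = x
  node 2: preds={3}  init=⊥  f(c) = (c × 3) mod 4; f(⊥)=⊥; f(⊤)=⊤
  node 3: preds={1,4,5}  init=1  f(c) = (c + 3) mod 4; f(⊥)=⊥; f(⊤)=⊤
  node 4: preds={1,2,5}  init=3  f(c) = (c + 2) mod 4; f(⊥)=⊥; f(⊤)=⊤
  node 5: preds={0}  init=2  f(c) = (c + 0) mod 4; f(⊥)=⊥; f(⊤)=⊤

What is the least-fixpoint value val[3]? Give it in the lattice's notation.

Worklist (14 pops):
  #1 pop 0: in=3 → 2 (was ⊥); enqueue []
  #2 pop 1: in=⊤ → ⊤ (was ⊥); enqueue [0]
  #3 pop 2: in=1 → 3 (was ⊥); enqueue [1]
  #4 pop 3: in=⊤ → ⊤ (was 1); enqueue [2]
  #5 pop 4: in=⊤ → ⊤ (was 3); enqueue [3]
  #6 pop 5: in=2 → 2 (no change)
  #7 pop 0: in=⊤ → ⊤ (was 2); enqueue [5]
  #8 pop 1: in=⊤ → ⊤ (no change)
  #9 pop 2: in=⊤ → ⊤ (was 3); enqueue [1,4]
  #10 pop 3: in=⊤ → ⊤ (no change)
  #11 pop 5: in=⊤ → ⊤ (was 2); enqueue [3]
  #12 pop 1: in=⊤ → ⊤ (no change)
  #13 pop 4: in=⊤ → ⊤ (no change)
  #14 pop 3: in=⊤ → ⊤ (no change)

Fixpoint:
  val[0] = ⊤
  val[1] = ⊤
  val[2] = ⊤
  val[3] = ⊤
  val[4] = ⊤
  val[5] = ⊤

⊤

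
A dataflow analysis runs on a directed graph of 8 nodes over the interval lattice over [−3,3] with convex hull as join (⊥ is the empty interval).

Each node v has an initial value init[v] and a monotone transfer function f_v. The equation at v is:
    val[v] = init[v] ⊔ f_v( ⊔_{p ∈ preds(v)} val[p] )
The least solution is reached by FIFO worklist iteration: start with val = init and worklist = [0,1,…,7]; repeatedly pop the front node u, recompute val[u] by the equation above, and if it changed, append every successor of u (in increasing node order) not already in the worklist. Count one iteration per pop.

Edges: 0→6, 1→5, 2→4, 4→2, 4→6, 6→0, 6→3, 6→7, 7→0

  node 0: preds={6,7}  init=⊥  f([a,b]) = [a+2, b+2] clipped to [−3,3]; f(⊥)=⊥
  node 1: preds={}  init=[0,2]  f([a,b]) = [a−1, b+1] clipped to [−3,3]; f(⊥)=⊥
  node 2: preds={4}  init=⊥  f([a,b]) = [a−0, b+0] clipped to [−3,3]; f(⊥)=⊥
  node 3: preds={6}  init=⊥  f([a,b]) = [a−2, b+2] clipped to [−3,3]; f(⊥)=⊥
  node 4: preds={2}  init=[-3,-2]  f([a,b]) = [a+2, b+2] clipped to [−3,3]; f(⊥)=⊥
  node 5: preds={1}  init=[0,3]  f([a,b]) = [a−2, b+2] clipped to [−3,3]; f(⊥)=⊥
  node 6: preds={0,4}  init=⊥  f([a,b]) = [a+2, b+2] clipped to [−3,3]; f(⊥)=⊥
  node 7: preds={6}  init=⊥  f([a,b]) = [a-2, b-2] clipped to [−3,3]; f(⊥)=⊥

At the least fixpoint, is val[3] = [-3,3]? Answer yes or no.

yes

Iteration log — 22 steps:
  step 1. node 0  ⊔preds=⊥  new=⊥  stable
  step 2. node 1  ⊔preds=⊥  new=[0,2]  stable
  step 3. node 2  ⊔preds=[-3,-2]  new=[-3,-2]  old=⊥  +wl: 
  step 4. node 3  ⊔preds=⊥  new=⊥  stable
  step 5. node 4  ⊔preds=[-3,-2]  new=[-3,0]  old=[-3,-2]  +wl: 2
  step 6. node 5  ⊔preds=[0,2]  new=[-2,3]  old=[0,3]  +wl: 
  step 7. node 6  ⊔preds=[-3,0]  new=[-1,2]  old=⊥  +wl: 0,3
  step 8. node 7  ⊔preds=[-1,2]  new=[-3,0]  old=⊥  +wl: 
  step 9. node 2  ⊔preds=[-3,0]  new=[-3,0]  old=[-3,-2]  +wl: 4
  step 10. node 0  ⊔preds=[-3,2]  new=[-1,3]  old=⊥  +wl: 6
  step 11. node 3  ⊔preds=[-1,2]  new=[-3,3]  old=⊥  +wl: 
  step 12. node 4  ⊔preds=[-3,0]  new=[-3,2]  old=[-3,0]  +wl: 2
  step 13. node 6  ⊔preds=[-3,3]  new=[-1,3]  old=[-1,2]  +wl: 0,3,7
  step 14. node 2  ⊔preds=[-3,2]  new=[-3,2]  old=[-3,0]  +wl: 4
  step 15. node 0  ⊔preds=[-3,3]  new=[-1,3]  stable
  step 16. node 3  ⊔preds=[-1,3]  new=[-3,3]  stable
  step 17. node 7  ⊔preds=[-1,3]  new=[-3,1]  old=[-3,0]  +wl: 0
  step 18. node 4  ⊔preds=[-3,2]  new=[-3,3]  old=[-3,2]  +wl: 2,6
  step 19. node 0  ⊔preds=[-3,3]  new=[-1,3]  stable
  step 20. node 2  ⊔preds=[-3,3]  new=[-3,3]  old=[-3,2]  +wl: 4
  step 21. node 6  ⊔preds=[-3,3]  new=[-1,3]  stable
  step 22. node 4  ⊔preds=[-3,3]  new=[-3,3]  stable

Least fixpoint reached:
  node 0: [-1,3]
  node 1: [0,2]
  node 2: [-3,3]
  node 3: [-3,3]
  node 4: [-3,3]
  node 5: [-2,3]
  node 6: [-1,3]
  node 7: [-3,1]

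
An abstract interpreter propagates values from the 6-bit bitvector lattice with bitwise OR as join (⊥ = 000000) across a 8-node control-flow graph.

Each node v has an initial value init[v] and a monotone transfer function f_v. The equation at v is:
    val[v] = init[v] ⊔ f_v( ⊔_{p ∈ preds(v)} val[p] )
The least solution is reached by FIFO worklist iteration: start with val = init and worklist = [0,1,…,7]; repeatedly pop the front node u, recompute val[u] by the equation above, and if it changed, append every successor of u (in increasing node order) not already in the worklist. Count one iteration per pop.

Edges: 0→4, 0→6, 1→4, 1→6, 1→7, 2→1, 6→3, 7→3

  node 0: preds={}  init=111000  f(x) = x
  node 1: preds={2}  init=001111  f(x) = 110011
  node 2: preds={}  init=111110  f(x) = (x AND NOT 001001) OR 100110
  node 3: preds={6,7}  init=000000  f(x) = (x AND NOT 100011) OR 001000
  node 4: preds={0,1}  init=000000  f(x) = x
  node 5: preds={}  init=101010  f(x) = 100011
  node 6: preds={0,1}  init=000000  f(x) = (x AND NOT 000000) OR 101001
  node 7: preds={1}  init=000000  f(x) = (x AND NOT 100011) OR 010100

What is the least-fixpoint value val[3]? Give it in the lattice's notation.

011100

Iteration log — 9 steps:
  step 1. node 0  ⊔preds=000000  new=111000  stable
  step 2. node 1  ⊔preds=111110  new=111111  old=001111  +wl: 
  step 3. node 2  ⊔preds=000000  new=111110  stable
  step 4. node 3  ⊔preds=000000  new=001000  old=000000  +wl: 
  step 5. node 4  ⊔preds=111111  new=111111  old=000000  +wl: 
  step 6. node 5  ⊔preds=000000  new=101011  old=101010  +wl: 
  step 7. node 6  ⊔preds=111111  new=111111  old=000000  +wl: 3
  step 8. node 7  ⊔preds=111111  new=011100  old=000000  +wl: 
  step 9. node 3  ⊔preds=111111  new=011100  old=001000  +wl: 

Least fixpoint reached:
  node 0: 111000
  node 1: 111111
  node 2: 111110
  node 3: 011100
  node 4: 111111
  node 5: 101011
  node 6: 111111
  node 7: 011100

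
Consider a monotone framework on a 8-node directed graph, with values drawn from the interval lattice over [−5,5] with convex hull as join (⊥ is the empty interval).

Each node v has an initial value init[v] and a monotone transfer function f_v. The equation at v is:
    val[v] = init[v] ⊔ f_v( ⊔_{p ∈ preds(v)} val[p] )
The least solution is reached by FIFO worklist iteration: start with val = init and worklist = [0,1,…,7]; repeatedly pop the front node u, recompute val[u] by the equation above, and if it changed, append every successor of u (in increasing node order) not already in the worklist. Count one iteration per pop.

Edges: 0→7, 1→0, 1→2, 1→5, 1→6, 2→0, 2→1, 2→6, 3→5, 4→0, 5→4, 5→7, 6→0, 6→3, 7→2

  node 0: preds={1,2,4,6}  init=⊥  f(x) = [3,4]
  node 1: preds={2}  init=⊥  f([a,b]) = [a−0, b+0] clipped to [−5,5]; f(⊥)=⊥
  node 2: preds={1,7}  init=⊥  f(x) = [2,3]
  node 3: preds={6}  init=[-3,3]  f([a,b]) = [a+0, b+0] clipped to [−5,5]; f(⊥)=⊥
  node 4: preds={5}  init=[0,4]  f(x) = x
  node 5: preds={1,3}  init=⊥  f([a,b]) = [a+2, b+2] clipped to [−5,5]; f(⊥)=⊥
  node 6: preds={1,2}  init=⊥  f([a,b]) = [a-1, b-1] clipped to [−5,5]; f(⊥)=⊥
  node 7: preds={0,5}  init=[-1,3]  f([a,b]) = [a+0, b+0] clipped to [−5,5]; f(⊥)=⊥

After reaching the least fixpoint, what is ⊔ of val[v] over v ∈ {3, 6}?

Worklist (16 pops):
  #1 pop 0: in=[0,4] → [3,4] (was ⊥); enqueue []
  #2 pop 1: in=⊥ → ⊥ (no change)
  #3 pop 2: in=[-1,3] → [2,3] (was ⊥); enqueue [0,1]
  #4 pop 3: in=⊥ → [-3,3] (no change)
  #5 pop 4: in=⊥ → [0,4] (no change)
  #6 pop 5: in=[-3,3] → [-1,5] (was ⊥); enqueue [4]
  #7 pop 6: in=[2,3] → [1,2] (was ⊥); enqueue [3]
  #8 pop 7: in=[-1,5] → [-1,5] (was [-1,3]); enqueue [2]
  #9 pop 0: in=[0,4] → [3,4] (no change)
  #10 pop 1: in=[2,3] → [2,3] (was ⊥); enqueue [0,5,6]
  #11 pop 4: in=[-1,5] → [-1,5] (was [0,4]); enqueue []
  #12 pop 3: in=[1,2] → [-3,3] (no change)
  #13 pop 2: in=[-1,5] → [2,3] (no change)
  #14 pop 0: in=[-1,5] → [3,4] (no change)
  #15 pop 5: in=[-3,3] → [-1,5] (no change)
  #16 pop 6: in=[2,3] → [1,2] (no change)

Fixpoint:
  val[0] = [3,4]
  val[1] = [2,3]
  val[2] = [2,3]
  val[3] = [-3,3]
  val[4] = [-1,5]
  val[5] = [-1,5]
  val[6] = [1,2]
  val[7] = [-1,5]

[-3,3]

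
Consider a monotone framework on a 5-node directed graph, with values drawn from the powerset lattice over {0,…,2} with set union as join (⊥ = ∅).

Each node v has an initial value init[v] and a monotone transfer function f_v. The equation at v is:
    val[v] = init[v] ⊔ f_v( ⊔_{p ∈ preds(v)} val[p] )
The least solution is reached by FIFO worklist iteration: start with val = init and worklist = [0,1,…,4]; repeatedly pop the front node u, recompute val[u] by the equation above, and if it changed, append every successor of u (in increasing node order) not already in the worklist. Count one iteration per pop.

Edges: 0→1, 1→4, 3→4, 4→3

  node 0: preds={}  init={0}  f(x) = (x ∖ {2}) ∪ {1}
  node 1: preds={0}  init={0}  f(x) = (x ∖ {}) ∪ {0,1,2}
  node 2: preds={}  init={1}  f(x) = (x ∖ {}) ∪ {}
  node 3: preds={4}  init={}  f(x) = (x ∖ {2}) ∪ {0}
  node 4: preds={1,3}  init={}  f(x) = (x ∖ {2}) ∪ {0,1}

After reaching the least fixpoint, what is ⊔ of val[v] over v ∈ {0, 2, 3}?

Iteration log — 7 steps:
  step 1. node 0  ⊔preds={}  new={0,1}  old={0}  +wl: 
  step 2. node 1  ⊔preds={0,1}  new={0,1,2}  old={0}  +wl: 
  step 3. node 2  ⊔preds={}  new={1}  stable
  step 4. node 3  ⊔preds={}  new={0}  old={}  +wl: 
  step 5. node 4  ⊔preds={0,1,2}  new={0,1}  old={}  +wl: 3
  step 6. node 3  ⊔preds={0,1}  new={0,1}  old={0}  +wl: 4
  step 7. node 4  ⊔preds={0,1,2}  new={0,1}  stable

Least fixpoint reached:
  node 0: {0,1}
  node 1: {0,1,2}
  node 2: {1}
  node 3: {0,1}
  node 4: {0,1}

{0,1}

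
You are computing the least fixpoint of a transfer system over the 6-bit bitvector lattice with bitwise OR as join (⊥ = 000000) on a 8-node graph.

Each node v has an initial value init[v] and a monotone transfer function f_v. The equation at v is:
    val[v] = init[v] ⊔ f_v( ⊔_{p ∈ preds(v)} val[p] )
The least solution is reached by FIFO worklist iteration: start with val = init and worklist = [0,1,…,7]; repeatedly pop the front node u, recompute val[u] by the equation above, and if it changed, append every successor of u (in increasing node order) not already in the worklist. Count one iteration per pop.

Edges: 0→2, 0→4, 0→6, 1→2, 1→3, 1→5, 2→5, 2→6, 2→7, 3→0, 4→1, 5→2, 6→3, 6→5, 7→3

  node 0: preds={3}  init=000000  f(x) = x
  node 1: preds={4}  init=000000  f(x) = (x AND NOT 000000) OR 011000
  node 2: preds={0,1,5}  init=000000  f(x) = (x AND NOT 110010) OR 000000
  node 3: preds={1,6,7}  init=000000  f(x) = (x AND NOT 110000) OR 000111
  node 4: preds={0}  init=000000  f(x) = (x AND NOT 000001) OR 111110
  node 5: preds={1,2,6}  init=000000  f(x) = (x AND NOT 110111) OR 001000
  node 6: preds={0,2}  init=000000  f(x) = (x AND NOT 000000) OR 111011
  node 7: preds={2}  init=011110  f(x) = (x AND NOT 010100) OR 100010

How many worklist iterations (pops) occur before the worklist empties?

18

Worklist (18 pops):
  #1 pop 0: in=000000 → 000000 (no change)
  #2 pop 1: in=000000 → 011000 (was 000000); enqueue []
  #3 pop 2: in=011000 → 001000 (was 000000); enqueue []
  #4 pop 3: in=011110 → 001111 (was 000000); enqueue [0]
  #5 pop 4: in=000000 → 111110 (was 000000); enqueue [1]
  #6 pop 5: in=011000 → 001000 (was 000000); enqueue [2]
  #7 pop 6: in=001000 → 111011 (was 000000); enqueue [3,5]
  #8 pop 7: in=001000 → 111110 (was 011110); enqueue []
  #9 pop 0: in=001111 → 001111 (was 000000); enqueue [4,6]
  #10 pop 1: in=111110 → 111110 (was 011000); enqueue []
  #11 pop 2: in=111111 → 001101 (was 001000); enqueue [7]
  #12 pop 3: in=111111 → 001111 (no change)
  #13 pop 5: in=111111 → 001000 (no change)
  #14 pop 4: in=001111 → 111110 (no change)
  #15 pop 6: in=001111 → 111111 (was 111011); enqueue [3,5]
  #16 pop 7: in=001101 → 111111 (was 111110); enqueue []
  #17 pop 3: in=111111 → 001111 (no change)
  #18 pop 5: in=111111 → 001000 (no change)

Fixpoint:
  val[0] = 001111
  val[1] = 111110
  val[2] = 001101
  val[3] = 001111
  val[4] = 111110
  val[5] = 001000
  val[6] = 111111
  val[7] = 111111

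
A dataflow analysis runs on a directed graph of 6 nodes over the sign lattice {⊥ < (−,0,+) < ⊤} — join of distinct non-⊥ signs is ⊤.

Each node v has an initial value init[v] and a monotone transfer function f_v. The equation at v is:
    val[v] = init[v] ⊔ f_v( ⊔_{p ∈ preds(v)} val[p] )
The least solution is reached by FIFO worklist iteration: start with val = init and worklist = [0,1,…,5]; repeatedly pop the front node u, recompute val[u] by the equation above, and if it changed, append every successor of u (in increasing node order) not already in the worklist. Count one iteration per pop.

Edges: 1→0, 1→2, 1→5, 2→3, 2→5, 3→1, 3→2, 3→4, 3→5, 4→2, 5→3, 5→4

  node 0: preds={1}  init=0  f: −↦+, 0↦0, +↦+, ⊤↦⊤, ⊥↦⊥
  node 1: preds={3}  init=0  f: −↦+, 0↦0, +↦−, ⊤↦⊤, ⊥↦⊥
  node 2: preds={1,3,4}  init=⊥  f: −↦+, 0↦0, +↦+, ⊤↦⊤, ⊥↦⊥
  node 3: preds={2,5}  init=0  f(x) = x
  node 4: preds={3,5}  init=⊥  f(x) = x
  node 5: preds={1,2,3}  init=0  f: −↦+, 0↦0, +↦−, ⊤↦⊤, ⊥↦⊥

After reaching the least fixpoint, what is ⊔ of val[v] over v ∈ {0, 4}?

Worklist (7 pops):
  #1 pop 0: in=0 → 0 (no change)
  #2 pop 1: in=0 → 0 (no change)
  #3 pop 2: in=0 → 0 (was ⊥); enqueue []
  #4 pop 3: in=0 → 0 (no change)
  #5 pop 4: in=0 → 0 (was ⊥); enqueue [2]
  #6 pop 5: in=0 → 0 (no change)
  #7 pop 2: in=0 → 0 (no change)

Fixpoint:
  val[0] = 0
  val[1] = 0
  val[2] = 0
  val[3] = 0
  val[4] = 0
  val[5] = 0

0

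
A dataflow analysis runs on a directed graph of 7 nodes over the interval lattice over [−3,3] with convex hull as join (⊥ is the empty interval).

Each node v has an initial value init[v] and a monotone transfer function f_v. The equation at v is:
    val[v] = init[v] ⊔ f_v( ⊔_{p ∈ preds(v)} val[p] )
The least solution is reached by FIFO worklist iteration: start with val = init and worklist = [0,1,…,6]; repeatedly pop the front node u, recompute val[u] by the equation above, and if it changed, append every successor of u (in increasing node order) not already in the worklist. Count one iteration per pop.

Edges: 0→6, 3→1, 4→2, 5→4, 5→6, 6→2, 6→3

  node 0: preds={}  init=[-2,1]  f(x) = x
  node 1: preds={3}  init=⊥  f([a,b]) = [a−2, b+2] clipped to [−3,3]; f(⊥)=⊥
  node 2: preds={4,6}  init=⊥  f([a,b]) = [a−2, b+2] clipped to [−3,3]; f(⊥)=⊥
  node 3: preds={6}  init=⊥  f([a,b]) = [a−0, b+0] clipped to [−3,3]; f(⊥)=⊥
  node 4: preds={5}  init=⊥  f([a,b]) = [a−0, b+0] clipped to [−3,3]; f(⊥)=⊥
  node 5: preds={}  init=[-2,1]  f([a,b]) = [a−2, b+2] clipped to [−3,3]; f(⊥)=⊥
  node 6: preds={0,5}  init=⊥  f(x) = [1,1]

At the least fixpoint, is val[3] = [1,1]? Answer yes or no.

Trace (10 dequeues):
  [1] u=0 | in ⊥ | out [-2,1] | ==
  [2] u=1 | in ⊥ | out ⊥ | ==
  [3] u=2 | in ⊥ | out ⊥ | ==
  [4] u=3 | in ⊥ | out ⊥ | ==
  [5] u=4 | in [-2,1] | out [-2,1] | prev ⊥ | push {2}
  [6] u=5 | in ⊥ | out [-2,1] | ==
  [7] u=6 | in [-2,1] | out [1,1] | prev ⊥ | push {3}
  [8] u=2 | in [-2,1] | out [-3,3] | prev ⊥ | push {}
  [9] u=3 | in [1,1] | out [1,1] | prev ⊥ | push {1}
  [10] u=1 | in [1,1] | out [-1,3] | prev ⊥ | push {}

Converged values:
  [0] [-2,1]
  [1] [-1,3]
  [2] [-3,3]
  [3] [1,1]
  [4] [-2,1]
  [5] [-2,1]
  [6] [1,1]

yes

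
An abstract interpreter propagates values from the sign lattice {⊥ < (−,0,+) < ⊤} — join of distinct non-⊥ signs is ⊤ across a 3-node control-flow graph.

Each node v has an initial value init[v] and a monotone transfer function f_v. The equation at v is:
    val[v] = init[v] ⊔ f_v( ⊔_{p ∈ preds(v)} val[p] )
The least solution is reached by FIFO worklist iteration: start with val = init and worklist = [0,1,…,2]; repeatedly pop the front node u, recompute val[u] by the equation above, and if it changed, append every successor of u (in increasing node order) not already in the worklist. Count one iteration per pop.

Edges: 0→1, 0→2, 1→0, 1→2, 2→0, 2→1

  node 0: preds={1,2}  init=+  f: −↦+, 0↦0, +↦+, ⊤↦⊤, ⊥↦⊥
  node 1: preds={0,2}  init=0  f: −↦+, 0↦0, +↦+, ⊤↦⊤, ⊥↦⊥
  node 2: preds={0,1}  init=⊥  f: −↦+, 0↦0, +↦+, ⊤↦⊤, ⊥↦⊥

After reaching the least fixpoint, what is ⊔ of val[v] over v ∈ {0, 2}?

Worklist (5 pops):
  #1 pop 0: in=0 → ⊤ (was +); enqueue []
  #2 pop 1: in=⊤ → ⊤ (was 0); enqueue [0]
  #3 pop 2: in=⊤ → ⊤ (was ⊥); enqueue [1]
  #4 pop 0: in=⊤ → ⊤ (no change)
  #5 pop 1: in=⊤ → ⊤ (no change)

Fixpoint:
  val[0] = ⊤
  val[1] = ⊤
  val[2] = ⊤

⊤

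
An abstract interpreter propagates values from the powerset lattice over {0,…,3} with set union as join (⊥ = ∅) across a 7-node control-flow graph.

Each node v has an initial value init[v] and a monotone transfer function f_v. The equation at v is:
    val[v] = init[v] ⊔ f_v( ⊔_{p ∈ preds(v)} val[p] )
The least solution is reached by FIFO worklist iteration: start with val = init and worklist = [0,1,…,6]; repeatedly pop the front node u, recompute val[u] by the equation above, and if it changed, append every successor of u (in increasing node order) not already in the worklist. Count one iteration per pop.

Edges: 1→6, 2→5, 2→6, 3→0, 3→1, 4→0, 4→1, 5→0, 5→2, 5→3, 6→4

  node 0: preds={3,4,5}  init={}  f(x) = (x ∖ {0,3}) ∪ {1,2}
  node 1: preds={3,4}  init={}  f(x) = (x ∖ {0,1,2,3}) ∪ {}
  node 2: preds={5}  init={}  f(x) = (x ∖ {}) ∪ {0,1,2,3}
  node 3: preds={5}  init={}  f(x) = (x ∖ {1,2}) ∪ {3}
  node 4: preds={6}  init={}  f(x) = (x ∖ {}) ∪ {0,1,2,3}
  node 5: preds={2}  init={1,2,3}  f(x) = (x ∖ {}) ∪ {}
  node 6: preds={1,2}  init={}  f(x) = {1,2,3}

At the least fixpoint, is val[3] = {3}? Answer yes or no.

no

Trace (14 dequeues):
  [1] u=0 | in {1,2,3} | out {1,2} | prev {} | push {}
  [2] u=1 | in {} | out {} | ==
  [3] u=2 | in {1,2,3} | out {0,1,2,3} | prev {} | push {}
  [4] u=3 | in {1,2,3} | out {3} | prev {} | push {0,1}
  [5] u=4 | in {} | out {0,1,2,3} | prev {} | push {}
  [6] u=5 | in {0,1,2,3} | out {0,1,2,3} | prev {1,2,3} | push {2,3}
  [7] u=6 | in {0,1,2,3} | out {1,2,3} | prev {} | push {4}
  [8] u=0 | in {0,1,2,3} | out {1,2} | ==
  [9] u=1 | in {0,1,2,3} | out {} | ==
  [10] u=2 | in {0,1,2,3} | out {0,1,2,3} | ==
  [11] u=3 | in {0,1,2,3} | out {0,3} | prev {3} | push {0,1}
  [12] u=4 | in {1,2,3} | out {0,1,2,3} | ==
  [13] u=0 | in {0,1,2,3} | out {1,2} | ==
  [14] u=1 | in {0,1,2,3} | out {} | ==

Converged values:
  [0] {1,2}
  [1] {}
  [2] {0,1,2,3}
  [3] {0,3}
  [4] {0,1,2,3}
  [5] {0,1,2,3}
  [6] {1,2,3}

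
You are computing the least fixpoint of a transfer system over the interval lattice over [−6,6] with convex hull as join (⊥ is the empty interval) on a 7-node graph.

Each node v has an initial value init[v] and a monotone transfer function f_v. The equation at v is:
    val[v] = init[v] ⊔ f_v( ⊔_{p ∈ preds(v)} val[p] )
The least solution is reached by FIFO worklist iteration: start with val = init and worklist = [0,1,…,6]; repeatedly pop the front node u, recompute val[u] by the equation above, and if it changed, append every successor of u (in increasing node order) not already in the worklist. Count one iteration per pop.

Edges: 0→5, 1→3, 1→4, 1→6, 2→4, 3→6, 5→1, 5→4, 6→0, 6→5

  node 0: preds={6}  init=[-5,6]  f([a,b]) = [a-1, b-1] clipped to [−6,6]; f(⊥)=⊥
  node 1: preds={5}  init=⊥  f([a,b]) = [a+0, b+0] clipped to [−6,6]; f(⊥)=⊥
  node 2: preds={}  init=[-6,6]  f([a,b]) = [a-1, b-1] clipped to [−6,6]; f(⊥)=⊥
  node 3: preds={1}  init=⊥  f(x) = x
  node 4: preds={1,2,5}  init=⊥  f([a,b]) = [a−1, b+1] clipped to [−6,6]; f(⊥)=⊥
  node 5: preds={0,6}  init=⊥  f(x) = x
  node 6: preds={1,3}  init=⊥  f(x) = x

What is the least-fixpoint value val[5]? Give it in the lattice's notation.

[-6,6]

Trace (19 dequeues):
  [1] u=0 | in ⊥ | out [-5,6] | ==
  [2] u=1 | in ⊥ | out ⊥ | ==
  [3] u=2 | in ⊥ | out [-6,6] | ==
  [4] u=3 | in ⊥ | out ⊥ | ==
  [5] u=4 | in [-6,6] | out [-6,6] | prev ⊥ | push {}
  [6] u=5 | in [-5,6] | out [-5,6] | prev ⊥ | push {1,4}
  [7] u=6 | in ⊥ | out ⊥ | ==
  [8] u=1 | in [-5,6] | out [-5,6] | prev ⊥ | push {3,6}
  [9] u=4 | in [-6,6] | out [-6,6] | ==
  [10] u=3 | in [-5,6] | out [-5,6] | prev ⊥ | push {}
  [11] u=6 | in [-5,6] | out [-5,6] | prev ⊥ | push {0,5}
  [12] u=0 | in [-5,6] | out [-6,6] | prev [-5,6] | push {}
  [13] u=5 | in [-6,6] | out [-6,6] | prev [-5,6] | push {1,4}
  [14] u=1 | in [-6,6] | out [-6,6] | prev [-5,6] | push {3,6}
  [15] u=4 | in [-6,6] | out [-6,6] | ==
  [16] u=3 | in [-6,6] | out [-6,6] | prev [-5,6] | push {}
  [17] u=6 | in [-6,6] | out [-6,6] | prev [-5,6] | push {0,5}
  [18] u=0 | in [-6,6] | out [-6,6] | ==
  [19] u=5 | in [-6,6] | out [-6,6] | ==

Converged values:
  [0] [-6,6]
  [1] [-6,6]
  [2] [-6,6]
  [3] [-6,6]
  [4] [-6,6]
  [5] [-6,6]
  [6] [-6,6]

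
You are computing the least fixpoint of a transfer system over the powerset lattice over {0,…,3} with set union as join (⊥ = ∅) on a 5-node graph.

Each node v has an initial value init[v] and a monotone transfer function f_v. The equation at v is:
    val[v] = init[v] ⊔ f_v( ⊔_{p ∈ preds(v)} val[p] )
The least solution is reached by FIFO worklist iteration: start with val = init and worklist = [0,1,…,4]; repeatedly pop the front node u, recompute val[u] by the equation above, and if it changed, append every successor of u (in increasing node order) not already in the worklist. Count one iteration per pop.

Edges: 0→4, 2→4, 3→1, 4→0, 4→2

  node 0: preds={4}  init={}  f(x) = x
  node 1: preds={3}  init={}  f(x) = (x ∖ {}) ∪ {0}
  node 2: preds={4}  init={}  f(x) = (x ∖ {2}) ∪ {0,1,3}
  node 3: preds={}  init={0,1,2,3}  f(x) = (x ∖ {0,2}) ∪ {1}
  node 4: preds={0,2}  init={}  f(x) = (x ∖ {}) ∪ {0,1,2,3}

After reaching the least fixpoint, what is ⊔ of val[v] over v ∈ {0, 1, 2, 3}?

{0,1,2,3}

Trace (8 dequeues):
  [1] u=0 | in {} | out {} | ==
  [2] u=1 | in {0,1,2,3} | out {0,1,2,3} | prev {} | push {}
  [3] u=2 | in {} | out {0,1,3} | prev {} | push {}
  [4] u=3 | in {} | out {0,1,2,3} | ==
  [5] u=4 | in {0,1,3} | out {0,1,2,3} | prev {} | push {0,2}
  [6] u=0 | in {0,1,2,3} | out {0,1,2,3} | prev {} | push {4}
  [7] u=2 | in {0,1,2,3} | out {0,1,3} | ==
  [8] u=4 | in {0,1,2,3} | out {0,1,2,3} | ==

Converged values:
  [0] {0,1,2,3}
  [1] {0,1,2,3}
  [2] {0,1,3}
  [3] {0,1,2,3}
  [4] {0,1,2,3}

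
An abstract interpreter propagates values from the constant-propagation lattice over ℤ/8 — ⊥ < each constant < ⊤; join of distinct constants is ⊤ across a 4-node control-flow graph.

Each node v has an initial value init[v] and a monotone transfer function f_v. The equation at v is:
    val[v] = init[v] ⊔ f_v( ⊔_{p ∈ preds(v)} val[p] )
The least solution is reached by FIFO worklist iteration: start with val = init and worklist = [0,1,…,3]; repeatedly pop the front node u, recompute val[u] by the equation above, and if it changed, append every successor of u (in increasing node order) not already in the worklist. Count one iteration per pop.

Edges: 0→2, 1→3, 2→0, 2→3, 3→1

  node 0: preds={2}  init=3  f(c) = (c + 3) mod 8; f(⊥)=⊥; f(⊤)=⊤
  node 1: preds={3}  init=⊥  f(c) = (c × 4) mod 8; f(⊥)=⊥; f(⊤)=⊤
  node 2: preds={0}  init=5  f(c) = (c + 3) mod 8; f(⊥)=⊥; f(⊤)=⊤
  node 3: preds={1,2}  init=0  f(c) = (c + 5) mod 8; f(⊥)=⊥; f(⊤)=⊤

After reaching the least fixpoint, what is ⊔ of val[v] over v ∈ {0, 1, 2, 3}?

Iteration log — 7 steps:
  step 1. node 0  ⊔preds=5  new=⊤  old=3  +wl: 
  step 2. node 1  ⊔preds=0  new=0  old=⊥  +wl: 
  step 3. node 2  ⊔preds=⊤  new=⊤  old=5  +wl: 0
  step 4. node 3  ⊔preds=⊤  new=⊤  old=0  +wl: 1
  step 5. node 0  ⊔preds=⊤  new=⊤  stable
  step 6. node 1  ⊔preds=⊤  new=⊤  old=0  +wl: 3
  step 7. node 3  ⊔preds=⊤  new=⊤  stable

Least fixpoint reached:
  node 0: ⊤
  node 1: ⊤
  node 2: ⊤
  node 3: ⊤

⊤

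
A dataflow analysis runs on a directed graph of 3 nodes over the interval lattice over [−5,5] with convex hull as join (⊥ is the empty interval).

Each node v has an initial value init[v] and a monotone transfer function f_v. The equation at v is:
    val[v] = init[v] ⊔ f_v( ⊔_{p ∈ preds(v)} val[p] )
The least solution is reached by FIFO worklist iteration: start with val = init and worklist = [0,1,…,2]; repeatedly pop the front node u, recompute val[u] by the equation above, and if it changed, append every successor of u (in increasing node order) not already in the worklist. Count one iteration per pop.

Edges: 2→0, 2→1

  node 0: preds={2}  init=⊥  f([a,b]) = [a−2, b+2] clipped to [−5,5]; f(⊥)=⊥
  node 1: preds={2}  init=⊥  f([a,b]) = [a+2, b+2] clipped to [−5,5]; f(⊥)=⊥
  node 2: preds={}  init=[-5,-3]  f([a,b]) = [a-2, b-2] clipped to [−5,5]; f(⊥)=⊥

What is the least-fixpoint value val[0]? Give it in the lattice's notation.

Iteration log — 3 steps:
  step 1. node 0  ⊔preds=[-5,-3]  new=[-5,-1]  old=⊥  +wl: 
  step 2. node 1  ⊔preds=[-5,-3]  new=[-3,-1]  old=⊥  +wl: 
  step 3. node 2  ⊔preds=⊥  new=[-5,-3]  stable

Least fixpoint reached:
  node 0: [-5,-1]
  node 1: [-3,-1]
  node 2: [-5,-3]

[-5,-1]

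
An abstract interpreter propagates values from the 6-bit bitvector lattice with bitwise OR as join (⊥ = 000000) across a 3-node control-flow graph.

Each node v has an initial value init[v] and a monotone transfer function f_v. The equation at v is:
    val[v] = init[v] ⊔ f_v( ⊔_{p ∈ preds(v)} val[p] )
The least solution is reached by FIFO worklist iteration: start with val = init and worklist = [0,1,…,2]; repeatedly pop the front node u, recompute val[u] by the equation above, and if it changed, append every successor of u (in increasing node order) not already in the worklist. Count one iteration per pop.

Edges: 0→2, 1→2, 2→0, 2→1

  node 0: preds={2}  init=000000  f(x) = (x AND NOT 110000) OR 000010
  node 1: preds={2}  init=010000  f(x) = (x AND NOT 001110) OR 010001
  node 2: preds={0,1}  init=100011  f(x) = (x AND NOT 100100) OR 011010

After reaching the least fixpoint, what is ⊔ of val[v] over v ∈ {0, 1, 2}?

111011

Worklist (6 pops):
  #1 pop 0: in=100011 → 000011 (was 000000); enqueue []
  #2 pop 1: in=100011 → 110001 (was 010000); enqueue []
  #3 pop 2: in=110011 → 111011 (was 100011); enqueue [0,1]
  #4 pop 0: in=111011 → 001011 (was 000011); enqueue [2]
  #5 pop 1: in=111011 → 110001 (no change)
  #6 pop 2: in=111011 → 111011 (no change)

Fixpoint:
  val[0] = 001011
  val[1] = 110001
  val[2] = 111011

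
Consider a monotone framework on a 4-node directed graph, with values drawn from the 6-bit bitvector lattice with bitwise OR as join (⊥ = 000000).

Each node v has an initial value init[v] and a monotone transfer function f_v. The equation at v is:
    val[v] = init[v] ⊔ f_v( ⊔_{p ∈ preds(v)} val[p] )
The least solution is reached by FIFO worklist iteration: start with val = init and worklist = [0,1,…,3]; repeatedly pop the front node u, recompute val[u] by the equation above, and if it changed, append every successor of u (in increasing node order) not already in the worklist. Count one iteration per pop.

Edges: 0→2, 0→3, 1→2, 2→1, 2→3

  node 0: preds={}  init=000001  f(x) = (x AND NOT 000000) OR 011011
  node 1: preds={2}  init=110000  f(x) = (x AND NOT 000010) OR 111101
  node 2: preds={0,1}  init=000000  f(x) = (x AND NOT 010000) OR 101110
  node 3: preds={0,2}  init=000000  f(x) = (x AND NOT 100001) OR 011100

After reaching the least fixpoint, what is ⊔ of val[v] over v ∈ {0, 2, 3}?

111111

Trace (5 dequeues):
  [1] u=0 | in 000000 | out 011011 | prev 000001 | push {}
  [2] u=1 | in 000000 | out 111101 | prev 110000 | push {}
  [3] u=2 | in 111111 | out 101111 | prev 000000 | push {1}
  [4] u=3 | in 111111 | out 011110 | prev 000000 | push {}
  [5] u=1 | in 101111 | out 111101 | ==

Converged values:
  [0] 011011
  [1] 111101
  [2] 101111
  [3] 011110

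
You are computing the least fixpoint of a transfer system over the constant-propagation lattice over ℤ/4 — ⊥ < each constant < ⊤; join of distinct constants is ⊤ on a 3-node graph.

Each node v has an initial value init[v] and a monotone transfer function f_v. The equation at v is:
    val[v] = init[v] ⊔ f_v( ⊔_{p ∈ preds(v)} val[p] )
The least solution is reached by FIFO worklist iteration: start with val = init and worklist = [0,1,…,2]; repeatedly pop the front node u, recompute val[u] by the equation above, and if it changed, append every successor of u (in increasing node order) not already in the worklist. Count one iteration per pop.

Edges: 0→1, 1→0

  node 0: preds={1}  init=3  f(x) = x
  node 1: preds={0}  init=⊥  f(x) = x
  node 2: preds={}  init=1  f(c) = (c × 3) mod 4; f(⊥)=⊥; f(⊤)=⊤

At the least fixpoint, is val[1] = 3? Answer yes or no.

Worklist (4 pops):
  #1 pop 0: in=⊥ → 3 (no change)
  #2 pop 1: in=3 → 3 (was ⊥); enqueue [0]
  #3 pop 2: in=⊥ → 1 (no change)
  #4 pop 0: in=3 → 3 (no change)

Fixpoint:
  val[0] = 3
  val[1] = 3
  val[2] = 1

yes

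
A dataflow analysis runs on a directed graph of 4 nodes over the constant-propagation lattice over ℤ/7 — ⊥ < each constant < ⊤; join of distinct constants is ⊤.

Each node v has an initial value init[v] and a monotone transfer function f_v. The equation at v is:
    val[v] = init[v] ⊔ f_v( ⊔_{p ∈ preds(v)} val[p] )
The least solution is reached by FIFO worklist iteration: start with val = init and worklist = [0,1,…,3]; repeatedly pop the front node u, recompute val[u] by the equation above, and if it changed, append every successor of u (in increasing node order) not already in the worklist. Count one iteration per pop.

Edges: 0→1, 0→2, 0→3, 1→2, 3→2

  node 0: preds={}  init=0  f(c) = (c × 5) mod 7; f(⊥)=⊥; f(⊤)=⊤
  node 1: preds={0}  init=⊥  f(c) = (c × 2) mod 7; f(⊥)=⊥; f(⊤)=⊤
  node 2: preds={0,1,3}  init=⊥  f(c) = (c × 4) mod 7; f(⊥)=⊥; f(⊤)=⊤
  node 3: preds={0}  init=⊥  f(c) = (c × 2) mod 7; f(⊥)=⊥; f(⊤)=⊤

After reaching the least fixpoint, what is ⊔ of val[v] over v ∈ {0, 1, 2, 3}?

Worklist (5 pops):
  #1 pop 0: in=⊥ → 0 (no change)
  #2 pop 1: in=0 → 0 (was ⊥); enqueue []
  #3 pop 2: in=0 → 0 (was ⊥); enqueue []
  #4 pop 3: in=0 → 0 (was ⊥); enqueue [2]
  #5 pop 2: in=0 → 0 (no change)

Fixpoint:
  val[0] = 0
  val[1] = 0
  val[2] = 0
  val[3] = 0

0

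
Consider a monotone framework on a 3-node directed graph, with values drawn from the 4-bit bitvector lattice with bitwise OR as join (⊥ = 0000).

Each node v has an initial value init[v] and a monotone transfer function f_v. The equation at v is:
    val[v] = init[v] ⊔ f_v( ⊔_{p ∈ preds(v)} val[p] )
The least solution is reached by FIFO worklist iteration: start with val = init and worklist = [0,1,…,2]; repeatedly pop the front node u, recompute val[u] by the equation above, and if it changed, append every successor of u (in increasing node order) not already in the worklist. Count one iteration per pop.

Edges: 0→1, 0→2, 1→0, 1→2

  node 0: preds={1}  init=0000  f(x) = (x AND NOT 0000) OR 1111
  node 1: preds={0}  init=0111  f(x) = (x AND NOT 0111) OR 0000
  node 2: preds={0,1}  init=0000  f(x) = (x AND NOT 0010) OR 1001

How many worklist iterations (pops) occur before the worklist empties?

Trace (4 dequeues):
  [1] u=0 | in 0111 | out 1111 | prev 0000 | push {}
  [2] u=1 | in 1111 | out 1111 | prev 0111 | push {0}
  [3] u=2 | in 1111 | out 1101 | prev 0000 | push {}
  [4] u=0 | in 1111 | out 1111 | ==

Converged values:
  [0] 1111
  [1] 1111
  [2] 1101

4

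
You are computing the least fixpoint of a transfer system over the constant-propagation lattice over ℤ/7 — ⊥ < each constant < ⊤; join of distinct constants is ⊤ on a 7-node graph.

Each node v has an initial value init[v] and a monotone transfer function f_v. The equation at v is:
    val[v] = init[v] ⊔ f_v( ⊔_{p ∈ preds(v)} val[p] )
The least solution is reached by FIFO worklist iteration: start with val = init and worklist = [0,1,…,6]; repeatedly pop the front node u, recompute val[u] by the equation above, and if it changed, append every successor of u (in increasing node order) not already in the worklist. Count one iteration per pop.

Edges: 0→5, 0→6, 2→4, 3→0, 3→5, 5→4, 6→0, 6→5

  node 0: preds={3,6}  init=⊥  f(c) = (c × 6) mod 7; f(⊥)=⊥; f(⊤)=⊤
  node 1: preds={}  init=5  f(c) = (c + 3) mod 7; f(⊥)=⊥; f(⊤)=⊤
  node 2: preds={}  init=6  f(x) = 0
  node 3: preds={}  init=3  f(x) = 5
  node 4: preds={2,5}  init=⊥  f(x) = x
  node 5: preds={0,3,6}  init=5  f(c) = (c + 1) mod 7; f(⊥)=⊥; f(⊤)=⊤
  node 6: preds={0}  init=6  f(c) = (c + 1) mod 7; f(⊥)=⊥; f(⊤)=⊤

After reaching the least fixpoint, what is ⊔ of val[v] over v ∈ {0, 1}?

Trace (10 dequeues):
  [1] u=0 | in ⊤ | out ⊤ | prev ⊥ | push {}
  [2] u=1 | in ⊥ | out 5 | ==
  [3] u=2 | in ⊥ | out ⊤ | prev 6 | push {}
  [4] u=3 | in ⊥ | out ⊤ | prev 3 | push {0}
  [5] u=4 | in ⊤ | out ⊤ | prev ⊥ | push {}
  [6] u=5 | in ⊤ | out ⊤ | prev 5 | push {4}
  [7] u=6 | in ⊤ | out ⊤ | prev 6 | push {5}
  [8] u=0 | in ⊤ | out ⊤ | ==
  [9] u=4 | in ⊤ | out ⊤ | ==
  [10] u=5 | in ⊤ | out ⊤ | ==

Converged values:
  [0] ⊤
  [1] 5
  [2] ⊤
  [3] ⊤
  [4] ⊤
  [5] ⊤
  [6] ⊤

⊤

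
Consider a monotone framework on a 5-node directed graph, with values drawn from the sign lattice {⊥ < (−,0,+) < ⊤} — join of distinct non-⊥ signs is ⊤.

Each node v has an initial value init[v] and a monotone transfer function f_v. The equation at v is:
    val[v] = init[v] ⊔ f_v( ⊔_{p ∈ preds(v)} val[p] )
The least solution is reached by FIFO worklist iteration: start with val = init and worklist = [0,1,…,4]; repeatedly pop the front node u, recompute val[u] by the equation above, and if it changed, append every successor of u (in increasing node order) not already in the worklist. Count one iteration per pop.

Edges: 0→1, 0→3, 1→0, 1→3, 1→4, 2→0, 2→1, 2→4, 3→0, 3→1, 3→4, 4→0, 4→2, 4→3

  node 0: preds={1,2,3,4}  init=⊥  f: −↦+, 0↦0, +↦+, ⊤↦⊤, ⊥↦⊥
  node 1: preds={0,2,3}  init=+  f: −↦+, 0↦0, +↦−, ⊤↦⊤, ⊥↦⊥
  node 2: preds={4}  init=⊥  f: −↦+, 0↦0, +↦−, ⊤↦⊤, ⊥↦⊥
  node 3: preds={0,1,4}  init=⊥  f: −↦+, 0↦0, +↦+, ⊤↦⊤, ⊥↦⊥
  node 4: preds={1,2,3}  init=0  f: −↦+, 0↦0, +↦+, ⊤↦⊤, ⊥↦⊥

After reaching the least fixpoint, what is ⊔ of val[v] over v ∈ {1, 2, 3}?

⊤

Worklist (12 pops):
  #1 pop 0: in=⊤ → ⊤ (was ⊥); enqueue []
  #2 pop 1: in=⊤ → ⊤ (was +); enqueue [0]
  #3 pop 2: in=0 → 0 (was ⊥); enqueue [1]
  #4 pop 3: in=⊤ → ⊤ (was ⊥); enqueue []
  #5 pop 4: in=⊤ → ⊤ (was 0); enqueue [2,3]
  #6 pop 0: in=⊤ → ⊤ (no change)
  #7 pop 1: in=⊤ → ⊤ (no change)
  #8 pop 2: in=⊤ → ⊤ (was 0); enqueue [0,1,4]
  #9 pop 3: in=⊤ → ⊤ (no change)
  #10 pop 0: in=⊤ → ⊤ (no change)
  #11 pop 1: in=⊤ → ⊤ (no change)
  #12 pop 4: in=⊤ → ⊤ (no change)

Fixpoint:
  val[0] = ⊤
  val[1] = ⊤
  val[2] = ⊤
  val[3] = ⊤
  val[4] = ⊤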